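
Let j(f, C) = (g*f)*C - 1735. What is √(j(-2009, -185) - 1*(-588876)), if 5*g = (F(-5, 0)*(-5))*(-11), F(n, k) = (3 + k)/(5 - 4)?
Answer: √12852086 ≈ 3585.0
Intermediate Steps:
F(n, k) = 3 + k (F(n, k) = (3 + k)/1 = (3 + k)*1 = 3 + k)
g = 33 (g = (((3 + 0)*(-5))*(-11))/5 = ((3*(-5))*(-11))/5 = (-15*(-11))/5 = (⅕)*165 = 33)
j(f, C) = -1735 + 33*C*f (j(f, C) = (33*f)*C - 1735 = 33*C*f - 1735 = -1735 + 33*C*f)
√(j(-2009, -185) - 1*(-588876)) = √((-1735 + 33*(-185)*(-2009)) - 1*(-588876)) = √((-1735 + 12264945) + 588876) = √(12263210 + 588876) = √12852086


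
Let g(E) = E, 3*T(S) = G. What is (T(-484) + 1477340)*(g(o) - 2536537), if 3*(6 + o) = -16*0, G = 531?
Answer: -3747785403731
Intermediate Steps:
T(S) = 177 (T(S) = (1/3)*531 = 177)
o = -6 (o = -6 + (-16*0)/3 = -6 + (1/3)*0 = -6 + 0 = -6)
(T(-484) + 1477340)*(g(o) - 2536537) = (177 + 1477340)*(-6 - 2536537) = 1477517*(-2536543) = -3747785403731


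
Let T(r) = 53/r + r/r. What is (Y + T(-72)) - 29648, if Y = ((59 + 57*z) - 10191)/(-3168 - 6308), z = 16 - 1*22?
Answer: -5056766521/170568 ≈ -29647.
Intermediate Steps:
T(r) = 1 + 53/r (T(r) = 53/r + 1 = 1 + 53/r)
z = -6 (z = 16 - 22 = -6)
Y = 5237/4738 (Y = ((59 + 57*(-6)) - 10191)/(-3168 - 6308) = ((59 - 342) - 10191)/(-9476) = (-283 - 10191)*(-1/9476) = -10474*(-1/9476) = 5237/4738 ≈ 1.1053)
(Y + T(-72)) - 29648 = (5237/4738 + (53 - 72)/(-72)) - 29648 = (5237/4738 - 1/72*(-19)) - 29648 = (5237/4738 + 19/72) - 29648 = 233543/170568 - 29648 = -5056766521/170568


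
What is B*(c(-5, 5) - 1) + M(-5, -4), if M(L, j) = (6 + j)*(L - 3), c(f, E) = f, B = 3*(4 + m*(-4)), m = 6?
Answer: 344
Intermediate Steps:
B = -60 (B = 3*(4 + 6*(-4)) = 3*(4 - 24) = 3*(-20) = -60)
M(L, j) = (-3 + L)*(6 + j) (M(L, j) = (6 + j)*(-3 + L) = (-3 + L)*(6 + j))
B*(c(-5, 5) - 1) + M(-5, -4) = -60*(-5 - 1) + (-18 - 3*(-4) + 6*(-5) - 5*(-4)) = -60*(-6) + (-18 + 12 - 30 + 20) = 360 - 16 = 344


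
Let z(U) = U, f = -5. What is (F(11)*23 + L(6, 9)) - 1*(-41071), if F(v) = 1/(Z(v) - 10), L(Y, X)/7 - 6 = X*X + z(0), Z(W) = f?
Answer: 625177/15 ≈ 41678.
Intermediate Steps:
Z(W) = -5
L(Y, X) = 42 + 7*X² (L(Y, X) = 42 + 7*(X*X + 0) = 42 + 7*(X² + 0) = 42 + 7*X²)
F(v) = -1/15 (F(v) = 1/(-5 - 10) = 1/(-15) = -1/15)
(F(11)*23 + L(6, 9)) - 1*(-41071) = (-1/15*23 + (42 + 7*9²)) - 1*(-41071) = (-23/15 + (42 + 7*81)) + 41071 = (-23/15 + (42 + 567)) + 41071 = (-23/15 + 609) + 41071 = 9112/15 + 41071 = 625177/15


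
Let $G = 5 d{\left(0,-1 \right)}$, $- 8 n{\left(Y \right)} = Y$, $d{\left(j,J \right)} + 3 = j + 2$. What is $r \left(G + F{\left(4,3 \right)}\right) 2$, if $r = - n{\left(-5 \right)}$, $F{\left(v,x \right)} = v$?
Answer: $\frac{5}{4} \approx 1.25$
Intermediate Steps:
$d{\left(j,J \right)} = -1 + j$ ($d{\left(j,J \right)} = -3 + \left(j + 2\right) = -3 + \left(2 + j\right) = -1 + j$)
$n{\left(Y \right)} = - \frac{Y}{8}$
$G = -5$ ($G = 5 \left(-1 + 0\right) = 5 \left(-1\right) = -5$)
$r = - \frac{5}{8}$ ($r = - \frac{\left(-1\right) \left(-5\right)}{8} = \left(-1\right) \frac{5}{8} = - \frac{5}{8} \approx -0.625$)
$r \left(G + F{\left(4,3 \right)}\right) 2 = - \frac{5 \left(-5 + 4\right)}{8} \cdot 2 = \left(- \frac{5}{8}\right) \left(-1\right) 2 = \frac{5}{8} \cdot 2 = \frac{5}{4}$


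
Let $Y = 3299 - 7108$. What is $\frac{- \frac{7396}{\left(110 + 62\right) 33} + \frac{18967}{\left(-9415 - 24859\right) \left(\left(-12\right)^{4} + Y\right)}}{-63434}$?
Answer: $\frac{24947333825}{1214453314045356} \approx 2.0542 \cdot 10^{-5}$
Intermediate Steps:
$Y = -3809$
$\frac{- \frac{7396}{\left(110 + 62\right) 33} + \frac{18967}{\left(-9415 - 24859\right) \left(\left(-12\right)^{4} + Y\right)}}{-63434} = \frac{- \frac{7396}{\left(110 + 62\right) 33} + \frac{18967}{\left(-9415 - 24859\right) \left(\left(-12\right)^{4} - 3809\right)}}{-63434} = \left(- \frac{7396}{172 \cdot 33} + \frac{18967}{\left(-34274\right) \left(20736 - 3809\right)}\right) \left(- \frac{1}{63434}\right) = \left(- \frac{7396}{5676} + \frac{18967}{\left(-34274\right) 16927}\right) \left(- \frac{1}{63434}\right) = \left(\left(-7396\right) \frac{1}{5676} + \frac{18967}{-580155998}\right) \left(- \frac{1}{63434}\right) = \left(- \frac{43}{33} + 18967 \left(- \frac{1}{580155998}\right)\right) \left(- \frac{1}{63434}\right) = \left(- \frac{43}{33} - \frac{18967}{580155998}\right) \left(- \frac{1}{63434}\right) = \left(- \frac{24947333825}{19145147934}\right) \left(- \frac{1}{63434}\right) = \frac{24947333825}{1214453314045356}$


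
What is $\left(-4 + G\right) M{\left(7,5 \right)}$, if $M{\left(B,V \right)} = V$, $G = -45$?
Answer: $-245$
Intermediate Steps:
$\left(-4 + G\right) M{\left(7,5 \right)} = \left(-4 - 45\right) 5 = \left(-49\right) 5 = -245$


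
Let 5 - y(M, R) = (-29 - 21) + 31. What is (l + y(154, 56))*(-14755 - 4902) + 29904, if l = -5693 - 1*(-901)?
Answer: 93754480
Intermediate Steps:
l = -4792 (l = -5693 + 901 = -4792)
y(M, R) = 24 (y(M, R) = 5 - ((-29 - 21) + 31) = 5 - (-50 + 31) = 5 - 1*(-19) = 5 + 19 = 24)
(l + y(154, 56))*(-14755 - 4902) + 29904 = (-4792 + 24)*(-14755 - 4902) + 29904 = -4768*(-19657) + 29904 = 93724576 + 29904 = 93754480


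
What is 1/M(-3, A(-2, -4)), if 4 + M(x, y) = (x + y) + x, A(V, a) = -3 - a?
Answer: -⅑ ≈ -0.11111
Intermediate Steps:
M(x, y) = -4 + y + 2*x (M(x, y) = -4 + ((x + y) + x) = -4 + (y + 2*x) = -4 + y + 2*x)
1/M(-3, A(-2, -4)) = 1/(-4 + (-3 - 1*(-4)) + 2*(-3)) = 1/(-4 + (-3 + 4) - 6) = 1/(-4 + 1 - 6) = 1/(-9) = -⅑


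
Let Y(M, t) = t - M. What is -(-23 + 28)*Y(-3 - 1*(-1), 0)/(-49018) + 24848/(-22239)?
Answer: -608888437/545055651 ≈ -1.1171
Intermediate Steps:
-(-23 + 28)*Y(-3 - 1*(-1), 0)/(-49018) + 24848/(-22239) = -(-23 + 28)*(0 - (-3 - 1*(-1)))/(-49018) + 24848/(-22239) = -5*(0 - (-3 + 1))*(-1/49018) + 24848*(-1/22239) = -5*(0 - 1*(-2))*(-1/49018) - 24848/22239 = -5*(0 + 2)*(-1/49018) - 24848/22239 = -5*2*(-1/49018) - 24848/22239 = -1*10*(-1/49018) - 24848/22239 = -10*(-1/49018) - 24848/22239 = 5/24509 - 24848/22239 = -608888437/545055651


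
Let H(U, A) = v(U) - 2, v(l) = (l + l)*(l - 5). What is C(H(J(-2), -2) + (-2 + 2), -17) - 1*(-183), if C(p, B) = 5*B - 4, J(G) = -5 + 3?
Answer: 94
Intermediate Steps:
v(l) = 2*l*(-5 + l) (v(l) = (2*l)*(-5 + l) = 2*l*(-5 + l))
J(G) = -2
H(U, A) = -2 + 2*U*(-5 + U) (H(U, A) = 2*U*(-5 + U) - 2 = -2 + 2*U*(-5 + U))
C(p, B) = -4 + 5*B
C(H(J(-2), -2) + (-2 + 2), -17) - 1*(-183) = (-4 + 5*(-17)) - 1*(-183) = (-4 - 85) + 183 = -89 + 183 = 94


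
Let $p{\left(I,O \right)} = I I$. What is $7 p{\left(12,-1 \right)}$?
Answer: $1008$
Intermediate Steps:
$p{\left(I,O \right)} = I^{2}$
$7 p{\left(12,-1 \right)} = 7 \cdot 12^{2} = 7 \cdot 144 = 1008$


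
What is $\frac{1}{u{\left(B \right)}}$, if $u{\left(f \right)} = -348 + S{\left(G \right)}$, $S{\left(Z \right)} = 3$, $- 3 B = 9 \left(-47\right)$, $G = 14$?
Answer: $- \frac{1}{345} \approx -0.0028986$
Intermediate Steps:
$B = 141$ ($B = - \frac{9 \left(-47\right)}{3} = \left(- \frac{1}{3}\right) \left(-423\right) = 141$)
$u{\left(f \right)} = -345$ ($u{\left(f \right)} = -348 + 3 = -345$)
$\frac{1}{u{\left(B \right)}} = \frac{1}{-345} = - \frac{1}{345}$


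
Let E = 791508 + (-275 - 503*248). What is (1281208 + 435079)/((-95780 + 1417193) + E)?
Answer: 1716287/1987902 ≈ 0.86337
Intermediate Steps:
E = 666489 (E = 791508 + (-275 - 124744) = 791508 - 125019 = 666489)
(1281208 + 435079)/((-95780 + 1417193) + E) = (1281208 + 435079)/((-95780 + 1417193) + 666489) = 1716287/(1321413 + 666489) = 1716287/1987902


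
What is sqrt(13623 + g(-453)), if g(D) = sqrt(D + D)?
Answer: sqrt(13623 + I*sqrt(906)) ≈ 116.72 + 0.1289*I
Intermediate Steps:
g(D) = sqrt(2)*sqrt(D) (g(D) = sqrt(2*D) = sqrt(2)*sqrt(D))
sqrt(13623 + g(-453)) = sqrt(13623 + sqrt(2)*sqrt(-453)) = sqrt(13623 + sqrt(2)*(I*sqrt(453))) = sqrt(13623 + I*sqrt(906))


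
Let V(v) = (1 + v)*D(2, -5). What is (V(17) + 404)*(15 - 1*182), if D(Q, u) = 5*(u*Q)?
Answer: 82832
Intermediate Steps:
D(Q, u) = 5*Q*u (D(Q, u) = 5*(Q*u) = 5*Q*u)
V(v) = -50 - 50*v (V(v) = (1 + v)*(5*2*(-5)) = (1 + v)*(-50) = -50 - 50*v)
(V(17) + 404)*(15 - 1*182) = ((-50 - 50*17) + 404)*(15 - 1*182) = ((-50 - 850) + 404)*(15 - 182) = (-900 + 404)*(-167) = -496*(-167) = 82832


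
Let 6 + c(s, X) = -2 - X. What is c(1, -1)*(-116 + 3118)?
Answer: -21014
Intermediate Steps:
c(s, X) = -8 - X (c(s, X) = -6 + (-2 - X) = -8 - X)
c(1, -1)*(-116 + 3118) = (-8 - 1*(-1))*(-116 + 3118) = (-8 + 1)*3002 = -7*3002 = -21014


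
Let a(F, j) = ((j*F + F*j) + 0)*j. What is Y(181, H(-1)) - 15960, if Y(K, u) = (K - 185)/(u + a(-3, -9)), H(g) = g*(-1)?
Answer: -7740596/485 ≈ -15960.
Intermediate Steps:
H(g) = -g
a(F, j) = 2*F*j² (a(F, j) = ((F*j + F*j) + 0)*j = (2*F*j + 0)*j = (2*F*j)*j = 2*F*j²)
Y(K, u) = (-185 + K)/(-486 + u) (Y(K, u) = (K - 185)/(u + 2*(-3)*(-9)²) = (-185 + K)/(u + 2*(-3)*81) = (-185 + K)/(u - 486) = (-185 + K)/(-486 + u))
Y(181, H(-1)) - 15960 = (-185 + 181)/(-486 - 1*(-1)) - 15960 = -4/(-486 + 1) - 15960 = -4/(-485) - 15960 = -1/485*(-4) - 15960 = 4/485 - 15960 = -7740596/485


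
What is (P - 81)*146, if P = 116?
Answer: 5110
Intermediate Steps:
(P - 81)*146 = (116 - 81)*146 = 35*146 = 5110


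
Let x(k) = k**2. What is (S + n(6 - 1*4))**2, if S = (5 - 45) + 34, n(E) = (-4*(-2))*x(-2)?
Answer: 676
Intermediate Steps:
n(E) = 32 (n(E) = -4*(-2)*(-2)**2 = 8*4 = 32)
S = -6 (S = -40 + 34 = -6)
(S + n(6 - 1*4))**2 = (-6 + 32)**2 = 26**2 = 676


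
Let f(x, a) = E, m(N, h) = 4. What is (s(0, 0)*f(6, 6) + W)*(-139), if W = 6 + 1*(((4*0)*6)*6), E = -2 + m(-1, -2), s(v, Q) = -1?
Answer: -556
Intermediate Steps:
E = 2 (E = -2 + 4 = 2)
f(x, a) = 2
W = 6 (W = 6 + 1*((0*6)*6) = 6 + 1*(0*6) = 6 + 1*0 = 6 + 0 = 6)
(s(0, 0)*f(6, 6) + W)*(-139) = (-1*2 + 6)*(-139) = (-2 + 6)*(-139) = 4*(-139) = -556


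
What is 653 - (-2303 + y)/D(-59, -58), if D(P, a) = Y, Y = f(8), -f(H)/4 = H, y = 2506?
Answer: 21099/32 ≈ 659.34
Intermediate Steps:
f(H) = -4*H
Y = -32 (Y = -4*8 = -32)
D(P, a) = -32
653 - (-2303 + y)/D(-59, -58) = 653 - (-2303 + 2506)/(-32) = 653 - 203*(-1)/32 = 653 - 1*(-203/32) = 653 + 203/32 = 21099/32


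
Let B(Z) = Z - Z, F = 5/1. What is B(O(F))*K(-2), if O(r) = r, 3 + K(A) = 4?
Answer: 0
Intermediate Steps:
F = 5 (F = 5*1 = 5)
K(A) = 1 (K(A) = -3 + 4 = 1)
B(Z) = 0
B(O(F))*K(-2) = 0*1 = 0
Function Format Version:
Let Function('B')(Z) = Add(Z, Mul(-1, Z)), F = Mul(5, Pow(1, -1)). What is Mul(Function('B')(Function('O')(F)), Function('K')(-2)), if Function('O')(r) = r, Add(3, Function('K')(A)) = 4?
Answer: 0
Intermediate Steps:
F = 5 (F = Mul(5, 1) = 5)
Function('K')(A) = 1 (Function('K')(A) = Add(-3, 4) = 1)
Function('B')(Z) = 0
Mul(Function('B')(Function('O')(F)), Function('K')(-2)) = Mul(0, 1) = 0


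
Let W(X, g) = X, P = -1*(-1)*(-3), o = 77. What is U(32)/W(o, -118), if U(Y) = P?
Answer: -3/77 ≈ -0.038961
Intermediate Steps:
P = -3 (P = 1*(-3) = -3)
U(Y) = -3
U(32)/W(o, -118) = -3/77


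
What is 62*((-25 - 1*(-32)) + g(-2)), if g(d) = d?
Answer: 310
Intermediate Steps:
62*((-25 - 1*(-32)) + g(-2)) = 62*((-25 - 1*(-32)) - 2) = 62*((-25 + 32) - 2) = 62*(7 - 2) = 62*5 = 310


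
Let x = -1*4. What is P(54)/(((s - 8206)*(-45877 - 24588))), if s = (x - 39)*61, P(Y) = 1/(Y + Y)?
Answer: 1/82411072380 ≈ 1.2134e-11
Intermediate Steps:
x = -4
P(Y) = 1/(2*Y)
s = -2623 (s = (-4 - 39)*61 = -43*61 = -2623)
P(54)/(((s - 8206)*(-45877 - 24588))) = ((1/2)/54)/(((-2623 - 8206)*(-45877 - 24588))) = ((1/2)*(1/54))/((-10829*(-70465))) = (1/108)/763065485 = (1/108)*(1/763065485) = 1/82411072380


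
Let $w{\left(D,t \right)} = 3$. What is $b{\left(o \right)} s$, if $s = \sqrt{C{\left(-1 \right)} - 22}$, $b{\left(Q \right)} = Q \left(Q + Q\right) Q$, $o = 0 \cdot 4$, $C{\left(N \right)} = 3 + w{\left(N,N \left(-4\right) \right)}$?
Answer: $0$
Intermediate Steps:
$C{\left(N \right)} = 6$ ($C{\left(N \right)} = 3 + 3 = 6$)
$o = 0$
$b{\left(Q \right)} = 2 Q^{3}$ ($b{\left(Q \right)} = Q 2 Q Q = 2 Q^{2} Q = 2 Q^{3}$)
$s = 4 i$ ($s = \sqrt{6 - 22} = \sqrt{-16} = 4 i \approx 4.0 i$)
$b{\left(o \right)} s = 2 \cdot 0^{3} \cdot 4 i = 2 \cdot 0 \cdot 4 i = 0 \cdot 4 i = 0$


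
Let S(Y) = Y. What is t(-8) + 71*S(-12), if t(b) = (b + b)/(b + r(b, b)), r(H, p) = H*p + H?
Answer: -2557/3 ≈ -852.33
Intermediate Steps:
r(H, p) = H + H*p
t(b) = 2*b/(b + b*(1 + b)) (t(b) = (b + b)/(b + b*(1 + b)) = (2*b)/(b + b*(1 + b)) = 2*b/(b + b*(1 + b)))
t(-8) + 71*S(-12) = 2/(2 - 8) + 71*(-12) = 2/(-6) - 852 = 2*(-1/6) - 852 = -1/3 - 852 = -2557/3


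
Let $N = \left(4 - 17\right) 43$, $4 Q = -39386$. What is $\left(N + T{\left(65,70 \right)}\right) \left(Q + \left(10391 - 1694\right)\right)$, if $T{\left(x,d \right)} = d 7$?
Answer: $\frac{158631}{2} \approx 79316.0$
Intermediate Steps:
$T{\left(x,d \right)} = 7 d$
$Q = - \frac{19693}{2}$ ($Q = \frac{1}{4} \left(-39386\right) = - \frac{19693}{2} \approx -9846.5$)
$N = -559$ ($N = \left(-13\right) 43 = -559$)
$\left(N + T{\left(65,70 \right)}\right) \left(Q + \left(10391 - 1694\right)\right) = \left(-559 + 7 \cdot 70\right) \left(- \frac{19693}{2} + \left(10391 - 1694\right)\right) = \left(-559 + 490\right) \left(- \frac{19693}{2} + 8697\right) = \left(-69\right) \left(- \frac{2299}{2}\right) = \frac{158631}{2}$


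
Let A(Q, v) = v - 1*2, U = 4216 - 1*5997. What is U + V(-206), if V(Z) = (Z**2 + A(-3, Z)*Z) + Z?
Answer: 83297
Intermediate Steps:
U = -1781 (U = 4216 - 5997 = -1781)
A(Q, v) = -2 + v (A(Q, v) = v - 2 = -2 + v)
V(Z) = Z + Z**2 + Z*(-2 + Z) (V(Z) = (Z**2 + (-2 + Z)*Z) + Z = (Z**2 + Z*(-2 + Z)) + Z = Z + Z**2 + Z*(-2 + Z))
U + V(-206) = -1781 - 206*(-1 + 2*(-206)) = -1781 - 206*(-1 - 412) = -1781 - 206*(-413) = -1781 + 85078 = 83297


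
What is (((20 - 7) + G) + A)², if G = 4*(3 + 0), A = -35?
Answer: 100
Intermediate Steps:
G = 12 (G = 4*3 = 12)
(((20 - 7) + G) + A)² = (((20 - 7) + 12) - 35)² = ((13 + 12) - 35)² = (25 - 35)² = (-10)² = 100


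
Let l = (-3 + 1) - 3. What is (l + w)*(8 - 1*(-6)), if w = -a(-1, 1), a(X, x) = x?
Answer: -84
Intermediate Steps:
l = -5 (l = -2 - 3 = -5)
w = -1 (w = -1*1 = -1)
(l + w)*(8 - 1*(-6)) = (-5 - 1)*(8 - 1*(-6)) = -6*(8 + 6) = -6*14 = -84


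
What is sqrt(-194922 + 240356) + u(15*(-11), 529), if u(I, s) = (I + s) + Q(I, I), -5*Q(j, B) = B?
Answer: 397 + sqrt(45434) ≈ 610.15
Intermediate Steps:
Q(j, B) = -B/5
u(I, s) = s + 4*I/5 (u(I, s) = (I + s) - I/5 = s + 4*I/5)
sqrt(-194922 + 240356) + u(15*(-11), 529) = sqrt(-194922 + 240356) + (529 + 4*(15*(-11))/5) = sqrt(45434) + (529 + (4/5)*(-165)) = sqrt(45434) + (529 - 132) = sqrt(45434) + 397 = 397 + sqrt(45434)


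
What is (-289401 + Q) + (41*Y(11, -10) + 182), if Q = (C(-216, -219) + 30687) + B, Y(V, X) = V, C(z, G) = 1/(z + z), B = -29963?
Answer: -124435009/432 ≈ -2.8804e+5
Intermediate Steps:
C(z, G) = 1/(2*z)
Q = 312767/432 (Q = ((½)/(-216) + 30687) - 29963 = ((½)*(-1/216) + 30687) - 29963 = (-1/432 + 30687) - 29963 = 13256783/432 - 29963 = 312767/432 ≈ 724.00)
(-289401 + Q) + (41*Y(11, -10) + 182) = (-289401 + 312767/432) + (41*11 + 182) = -124708465/432 + (451 + 182) = -124708465/432 + 633 = -124435009/432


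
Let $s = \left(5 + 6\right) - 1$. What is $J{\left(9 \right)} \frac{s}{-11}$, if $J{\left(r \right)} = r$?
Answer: $- \frac{90}{11} \approx -8.1818$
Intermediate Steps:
$s = 10$ ($s = 11 - 1 = 10$)
$J{\left(9 \right)} \frac{s}{-11} = 9 \frac{10}{-11} = 9 \cdot 10 \left(- \frac{1}{11}\right) = 9 \left(- \frac{10}{11}\right) = - \frac{90}{11}$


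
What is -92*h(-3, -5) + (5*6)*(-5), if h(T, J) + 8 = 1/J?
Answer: 3022/5 ≈ 604.40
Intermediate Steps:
h(T, J) = -8 + 1/J
-92*h(-3, -5) + (5*6)*(-5) = -92*(-8 + 1/(-5)) + (5*6)*(-5) = -92*(-8 - ⅕) + 30*(-5) = -92*(-41/5) - 150 = 3772/5 - 150 = 3022/5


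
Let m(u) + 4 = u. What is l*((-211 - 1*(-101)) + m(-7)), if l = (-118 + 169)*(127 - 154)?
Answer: 166617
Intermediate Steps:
m(u) = -4 + u
l = -1377 (l = 51*(-27) = -1377)
l*((-211 - 1*(-101)) + m(-7)) = -1377*((-211 - 1*(-101)) + (-4 - 7)) = -1377*((-211 + 101) - 11) = -1377*(-110 - 11) = -1377*(-121) = 166617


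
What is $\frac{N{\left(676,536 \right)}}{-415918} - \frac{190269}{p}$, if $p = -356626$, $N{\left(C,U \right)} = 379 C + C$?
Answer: $- \frac{6236892469}{74163586334} \approx -0.084096$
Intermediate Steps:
$N{\left(C,U \right)} = 380 C$
$\frac{N{\left(676,536 \right)}}{-415918} - \frac{190269}{p} = \frac{380 \cdot 676}{-415918} - \frac{190269}{-356626} = 256880 \left(- \frac{1}{415918}\right) - - \frac{190269}{356626} = - \frac{128440}{207959} + \frac{190269}{356626} = - \frac{6236892469}{74163586334}$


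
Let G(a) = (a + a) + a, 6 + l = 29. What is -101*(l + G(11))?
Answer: -5656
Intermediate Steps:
l = 23 (l = -6 + 29 = 23)
G(a) = 3*a (G(a) = 2*a + a = 3*a)
-101*(l + G(11)) = -101*(23 + 3*11) = -101*(23 + 33) = -101*56 = -5656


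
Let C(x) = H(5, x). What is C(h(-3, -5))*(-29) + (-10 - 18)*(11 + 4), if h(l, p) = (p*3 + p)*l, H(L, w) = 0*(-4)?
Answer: -420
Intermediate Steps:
H(L, w) = 0
h(l, p) = 4*l*p (h(l, p) = (3*p + p)*l = (4*p)*l = 4*l*p)
C(x) = 0
C(h(-3, -5))*(-29) + (-10 - 18)*(11 + 4) = 0*(-29) + (-10 - 18)*(11 + 4) = 0 - 28*15 = 0 - 420 = -420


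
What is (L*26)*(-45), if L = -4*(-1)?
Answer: -4680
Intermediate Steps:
L = 4
(L*26)*(-45) = (4*26)*(-45) = 104*(-45) = -4680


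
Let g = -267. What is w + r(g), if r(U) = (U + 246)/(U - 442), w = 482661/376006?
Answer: 350102775/266588254 ≈ 1.3133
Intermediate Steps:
w = 482661/376006 (w = 482661*(1/376006) = 482661/376006 ≈ 1.2837)
r(U) = (246 + U)/(-442 + U)
w + r(g) = 482661/376006 + (246 - 267)/(-442 - 267) = 482661/376006 - 21/(-709) = 482661/376006 - 1/709*(-21) = 482661/376006 + 21/709 = 350102775/266588254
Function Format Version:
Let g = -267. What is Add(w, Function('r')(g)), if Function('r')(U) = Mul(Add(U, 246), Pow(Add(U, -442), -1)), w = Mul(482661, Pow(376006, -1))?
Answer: Rational(350102775, 266588254) ≈ 1.3133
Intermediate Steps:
w = Rational(482661, 376006) (w = Mul(482661, Rational(1, 376006)) = Rational(482661, 376006) ≈ 1.2837)
Function('r')(U) = Mul(Pow(Add(-442, U), -1), Add(246, U)) (Function('r')(U) = Mul(Add(246, U), Pow(Add(-442, U), -1)) = Mul(Pow(Add(-442, U), -1), Add(246, U)))
Add(w, Function('r')(g)) = Add(Rational(482661, 376006), Mul(Pow(Add(-442, -267), -1), Add(246, -267))) = Add(Rational(482661, 376006), Mul(Pow(-709, -1), -21)) = Add(Rational(482661, 376006), Mul(Rational(-1, 709), -21)) = Add(Rational(482661, 376006), Rational(21, 709)) = Rational(350102775, 266588254)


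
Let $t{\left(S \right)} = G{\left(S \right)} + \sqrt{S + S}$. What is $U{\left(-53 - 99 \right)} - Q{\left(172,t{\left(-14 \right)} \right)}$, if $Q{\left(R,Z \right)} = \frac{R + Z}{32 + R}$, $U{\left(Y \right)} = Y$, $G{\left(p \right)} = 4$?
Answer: $- \frac{7796}{51} - \frac{i \sqrt{7}}{102} \approx -152.86 - 0.025939 i$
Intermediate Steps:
$t{\left(S \right)} = 4 + \sqrt{2} \sqrt{S}$ ($t{\left(S \right)} = 4 + \sqrt{S + S} = 4 + \sqrt{2 S} = 4 + \sqrt{2} \sqrt{S}$)
$Q{\left(R,Z \right)} = \frac{R + Z}{32 + R}$
$U{\left(-53 - 99 \right)} - Q{\left(172,t{\left(-14 \right)} \right)} = \left(-53 - 99\right) - \frac{172 + \left(4 + \sqrt{2} \sqrt{-14}\right)}{32 + 172} = \left(-53 - 99\right) - \frac{172 + \left(4 + \sqrt{2} i \sqrt{14}\right)}{204} = -152 - \frac{172 + \left(4 + 2 i \sqrt{7}\right)}{204} = -152 - \frac{176 + 2 i \sqrt{7}}{204} = -152 - \left(\frac{44}{51} + \frac{i \sqrt{7}}{102}\right) = - \frac{7796}{51} - \frac{i \sqrt{7}}{102}$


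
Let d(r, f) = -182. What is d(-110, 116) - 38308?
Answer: -38490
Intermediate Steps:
d(-110, 116) - 38308 = -182 - 38308 = -38490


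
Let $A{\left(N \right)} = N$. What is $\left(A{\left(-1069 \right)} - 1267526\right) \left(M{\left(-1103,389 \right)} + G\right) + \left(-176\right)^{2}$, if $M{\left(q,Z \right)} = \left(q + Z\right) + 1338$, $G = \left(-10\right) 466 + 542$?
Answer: $4432501906$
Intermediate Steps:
$G = -4118$ ($G = -4660 + 542 = -4118$)
$M{\left(q,Z \right)} = 1338 + Z + q$ ($M{\left(q,Z \right)} = \left(Z + q\right) + 1338 = 1338 + Z + q$)
$\left(A{\left(-1069 \right)} - 1267526\right) \left(M{\left(-1103,389 \right)} + G\right) + \left(-176\right)^{2} = \left(-1069 - 1267526\right) \left(\left(1338 + 389 - 1103\right) - 4118\right) + \left(-176\right)^{2} = - 1268595 \left(624 - 4118\right) + 30976 = \left(-1268595\right) \left(-3494\right) + 30976 = 4432470930 + 30976 = 4432501906$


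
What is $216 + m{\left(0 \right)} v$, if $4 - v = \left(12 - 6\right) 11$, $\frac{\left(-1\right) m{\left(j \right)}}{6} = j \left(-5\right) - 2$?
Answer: $-528$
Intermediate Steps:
$m{\left(j \right)} = 12 + 30 j$ ($m{\left(j \right)} = - 6 \left(j \left(-5\right) - 2\right) = - 6 \left(- 5 j - 2\right) = - 6 \left(-2 - 5 j\right) = 12 + 30 j$)
$v = -62$ ($v = 4 - \left(12 - 6\right) 11 = 4 - 6 \cdot 11 = 4 - 66 = -62$)
$216 + m{\left(0 \right)} v = 216 + \left(12 + 30 \cdot 0\right) \left(-62\right) = 216 + \left(12 + 0\right) \left(-62\right) = 216 + 12 \left(-62\right) = 216 - 744 = -528$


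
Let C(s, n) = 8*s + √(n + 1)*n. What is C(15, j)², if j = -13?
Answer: 12372 - 6240*I*√3 ≈ 12372.0 - 10808.0*I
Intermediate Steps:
C(s, n) = 8*s + n*√(1 + n) (C(s, n) = 8*s + √(1 + n)*n = 8*s + n*√(1 + n))
C(15, j)² = (8*15 - 13*√(1 - 13))² = (120 - 26*I*√3)²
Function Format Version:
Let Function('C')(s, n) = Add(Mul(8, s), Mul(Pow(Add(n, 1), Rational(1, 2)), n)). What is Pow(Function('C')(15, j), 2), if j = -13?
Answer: Add(12372, Mul(-6240, I, Pow(3, Rational(1, 2)))) ≈ Add(12372., Mul(-10808., I))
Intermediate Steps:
Function('C')(s, n) = Add(Mul(8, s), Mul(n, Pow(Add(1, n), Rational(1, 2)))) (Function('C')(s, n) = Add(Mul(8, s), Mul(Pow(Add(1, n), Rational(1, 2)), n)) = Add(Mul(8, s), Mul(n, Pow(Add(1, n), Rational(1, 2)))))
Pow(Function('C')(15, j), 2) = Pow(Add(Mul(8, 15), Mul(-13, Pow(Add(1, -13), Rational(1, 2)))), 2) = Pow(Add(120, Mul(-13, Pow(-12, Rational(1, 2)))), 2) = Pow(Add(120, Mul(-13, Mul(2, I, Pow(3, Rational(1, 2))))), 2) = Pow(Add(120, Mul(-26, I, Pow(3, Rational(1, 2)))), 2)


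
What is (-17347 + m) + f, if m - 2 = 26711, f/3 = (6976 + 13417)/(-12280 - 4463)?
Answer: 52251253/5581 ≈ 9362.3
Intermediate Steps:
f = -20393/5581 (f = 3*((6976 + 13417)/(-12280 - 4463)) = 3*(20393/(-16743)) = 3*(20393*(-1/16743)) = 3*(-20393/16743) = -20393/5581 ≈ -3.6540)
m = 26713 (m = 2 + 26711 = 26713)
(-17347 + m) + f = (-17347 + 26713) - 20393/5581 = 9366 - 20393/5581 = 52251253/5581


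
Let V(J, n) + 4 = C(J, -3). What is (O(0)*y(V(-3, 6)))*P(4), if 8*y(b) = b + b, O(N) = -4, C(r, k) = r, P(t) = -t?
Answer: -28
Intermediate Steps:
V(J, n) = -4 + J
y(b) = b/4 (y(b) = (b + b)/8 = (2*b)/8 = b/4)
(O(0)*y(V(-3, 6)))*P(4) = (-(-4 - 3))*(-1*4) = -(-7)*(-4) = -4*(-7/4)*(-4) = 7*(-4) = -28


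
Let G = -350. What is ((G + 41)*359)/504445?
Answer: -110931/504445 ≈ -0.21991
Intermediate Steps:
((G + 41)*359)/504445 = ((-350 + 41)*359)/504445 = -309*359*(1/504445) = -110931*1/504445 = -110931/504445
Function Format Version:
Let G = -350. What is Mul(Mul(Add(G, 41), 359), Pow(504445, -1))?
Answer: Rational(-110931, 504445) ≈ -0.21991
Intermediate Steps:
Mul(Mul(Add(G, 41), 359), Pow(504445, -1)) = Mul(Mul(Add(-350, 41), 359), Pow(504445, -1)) = Mul(Mul(-309, 359), Rational(1, 504445)) = Mul(-110931, Rational(1, 504445)) = Rational(-110931, 504445)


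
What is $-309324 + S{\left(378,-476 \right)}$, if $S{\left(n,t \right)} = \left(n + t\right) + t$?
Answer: $-309898$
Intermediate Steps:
$S{\left(n,t \right)} = n + 2 t$
$-309324 + S{\left(378,-476 \right)} = -309324 + \left(378 + 2 \left(-476\right)\right) = -309324 + \left(378 - 952\right) = -309324 - 574 = -309898$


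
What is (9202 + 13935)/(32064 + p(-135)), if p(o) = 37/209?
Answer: 4835633/6701413 ≈ 0.72158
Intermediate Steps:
p(o) = 37/209 (p(o) = 37*(1/209) = 37/209)
(9202 + 13935)/(32064 + p(-135)) = (9202 + 13935)/(32064 + 37/209) = 23137/(6701413/209) = 23137*(209/6701413) = 4835633/6701413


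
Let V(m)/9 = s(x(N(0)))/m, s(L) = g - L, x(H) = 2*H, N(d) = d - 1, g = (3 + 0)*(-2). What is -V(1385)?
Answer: 36/1385 ≈ 0.025993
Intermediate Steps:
g = -6 (g = 3*(-2) = -6)
N(d) = -1 + d
s(L) = -6 - L
V(m) = -36/m (V(m) = 9*((-6 - 2*(-1 + 0))/m) = 9*((-6 - 2*(-1))/m) = 9*((-6 - 1*(-2))/m) = 9*((-6 + 2)/m) = 9*(-4/m) = -36/m)
-V(1385) = -(-36)/1385 = -1*(-36/1385) = 36/1385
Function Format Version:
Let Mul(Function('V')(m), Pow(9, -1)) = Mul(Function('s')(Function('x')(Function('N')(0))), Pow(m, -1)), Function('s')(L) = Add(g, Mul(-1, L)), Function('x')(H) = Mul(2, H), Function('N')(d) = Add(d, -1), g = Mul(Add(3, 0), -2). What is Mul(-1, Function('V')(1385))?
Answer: Rational(36, 1385) ≈ 0.025993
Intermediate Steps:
g = -6 (g = Mul(3, -2) = -6)
Function('N')(d) = Add(-1, d)
Function('s')(L) = Add(-6, Mul(-1, L))
Function('V')(m) = Mul(-36, Pow(m, -1)) (Function('V')(m) = Mul(9, Mul(Add(-6, Mul(-1, Mul(2, Add(-1, 0)))), Pow(m, -1))) = Mul(9, Mul(Add(-6, Mul(-1, Mul(2, -1))), Pow(m, -1))) = Mul(9, Mul(Add(-6, Mul(-1, -2)), Pow(m, -1))) = Mul(9, Mul(Add(-6, 2), Pow(m, -1))) = Mul(9, Mul(-4, Pow(m, -1))) = Mul(-36, Pow(m, -1)))
Mul(-1, Function('V')(1385)) = Mul(-1, Mul(-36, Pow(1385, -1))) = Mul(-1, Mul(-36, Rational(1, 1385))) = Mul(-1, Rational(-36, 1385)) = Rational(36, 1385)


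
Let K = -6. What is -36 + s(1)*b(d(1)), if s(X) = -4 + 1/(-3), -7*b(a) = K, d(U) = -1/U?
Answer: -278/7 ≈ -39.714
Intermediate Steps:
b(a) = 6/7 (b(a) = -⅐*(-6) = 6/7)
s(X) = -13/3 (s(X) = -4 - ⅓ = -13/3)
-36 + s(1)*b(d(1)) = -36 - 13/3*6/7 = -36 - 26/7 = -278/7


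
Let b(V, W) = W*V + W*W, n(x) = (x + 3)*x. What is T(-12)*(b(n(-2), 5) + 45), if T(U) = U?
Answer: -720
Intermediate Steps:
n(x) = x*(3 + x) (n(x) = (3 + x)*x = x*(3 + x))
b(V, W) = W² + V*W (b(V, W) = V*W + W² = W² + V*W)
T(-12)*(b(n(-2), 5) + 45) = -12*(5*(-2*(3 - 2) + 5) + 45) = -12*(5*(-2*1 + 5) + 45) = -12*(5*(-2 + 5) + 45) = -12*(5*3 + 45) = -12*(15 + 45) = -12*60 = -720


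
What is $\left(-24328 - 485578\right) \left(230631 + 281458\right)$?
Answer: $-261117253634$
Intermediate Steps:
$\left(-24328 - 485578\right) \left(230631 + 281458\right) = \left(-509906\right) 512089 = -261117253634$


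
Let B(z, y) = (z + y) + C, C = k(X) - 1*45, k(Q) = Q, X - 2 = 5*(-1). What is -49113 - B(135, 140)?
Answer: -49340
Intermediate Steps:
X = -3 (X = 2 + 5*(-1) = 2 - 5 = -3)
C = -48 (C = -3 - 1*45 = -3 - 45 = -48)
B(z, y) = -48 + y + z (B(z, y) = (z + y) - 48 = (y + z) - 48 = -48 + y + z)
-49113 - B(135, 140) = -49113 - (-48 + 140 + 135) = -49113 - 1*227 = -49113 - 227 = -49340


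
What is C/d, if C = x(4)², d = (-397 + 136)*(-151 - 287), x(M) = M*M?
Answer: 128/57159 ≈ 0.0022394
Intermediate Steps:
x(M) = M²
d = 114318 (d = -261*(-438) = 114318)
C = 256 (C = (4²)² = 16² = 256)
C/d = 256/114318 = 256*(1/114318) = 128/57159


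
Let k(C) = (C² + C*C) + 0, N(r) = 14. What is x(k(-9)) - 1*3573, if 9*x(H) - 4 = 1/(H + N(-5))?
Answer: -1886309/528 ≈ -3572.6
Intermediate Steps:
k(C) = 2*C² (k(C) = (C² + C²) + 0 = 2*C² + 0 = 2*C²)
x(H) = 4/9 + 1/(9*(14 + H)) (x(H) = 4/9 + 1/(9*(H + 14)) = 4/9 + 1/(9*(14 + H)))
x(k(-9)) - 1*3573 = (57 + 4*(2*(-9)²))/(9*(14 + 2*(-9)²)) - 1*3573 = (57 + 4*(2*81))/(9*(14 + 2*81)) - 3573 = (57 + 4*162)/(9*(14 + 162)) - 3573 = (⅑)*(57 + 648)/176 - 3573 = (⅑)*(1/176)*705 - 3573 = 235/528 - 3573 = -1886309/528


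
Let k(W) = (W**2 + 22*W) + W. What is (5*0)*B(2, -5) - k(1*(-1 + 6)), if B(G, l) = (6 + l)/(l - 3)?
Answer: -140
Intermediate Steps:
k(W) = W**2 + 23*W
B(G, l) = (6 + l)/(-3 + l)
(5*0)*B(2, -5) - k(1*(-1 + 6)) = (5*0)*((6 - 5)/(-3 - 5)) - 1*(-1 + 6)*(23 + 1*(-1 + 6)) = 0*(1/(-8)) - 1*5*(23 + 1*5) = 0*(-1/8*1) - 5*(23 + 5) = 0*(-1/8) - 5*28 = 0 - 1*140 = 0 - 140 = -140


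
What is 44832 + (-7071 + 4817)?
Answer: 42578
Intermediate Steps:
44832 + (-7071 + 4817) = 44832 - 2254 = 42578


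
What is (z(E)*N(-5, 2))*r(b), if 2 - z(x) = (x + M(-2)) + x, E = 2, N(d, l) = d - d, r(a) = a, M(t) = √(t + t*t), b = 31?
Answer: 0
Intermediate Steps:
M(t) = √(t + t²)
N(d, l) = 0
z(x) = 2 - √2 - 2*x (z(x) = 2 - ((x + √(-2*(1 - 2))) + x) = 2 - ((x + √(-2*(-1))) + x) = 2 - ((x + √2) + x) = 2 - (√2 + 2*x) = 2 + (-√2 - 2*x) = 2 - √2 - 2*x)
(z(E)*N(-5, 2))*r(b) = ((2 - √2 - 2*2)*0)*31 = ((2 - √2 - 4)*0)*31 = ((-2 - √2)*0)*31 = 0*31 = 0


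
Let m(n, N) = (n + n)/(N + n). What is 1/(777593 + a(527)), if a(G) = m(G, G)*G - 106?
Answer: 1/778014 ≈ 1.2853e-6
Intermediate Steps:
m(n, N) = 2*n/(N + n) (m(n, N) = (2*n)/(N + n) = 2*n/(N + n))
a(G) = -106 + G (a(G) = (2*G/(G + G))*G - 106 = (2*G/((2*G)))*G - 106 = (2*G*(1/(2*G)))*G - 106 = 1*G - 106 = G - 106 = -106 + G)
1/(777593 + a(527)) = 1/(777593 + (-106 + 527)) = 1/(777593 + 421) = 1/778014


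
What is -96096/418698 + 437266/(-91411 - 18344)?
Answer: -1536741398/364715865 ≈ -4.2135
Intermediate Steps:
-96096/418698 + 437266/(-91411 - 18344) = -96096*1/418698 + 437266/(-109755) = -2288/9969 + 437266*(-1/109755) = -2288/9969 - 437266/109755 = -1536741398/364715865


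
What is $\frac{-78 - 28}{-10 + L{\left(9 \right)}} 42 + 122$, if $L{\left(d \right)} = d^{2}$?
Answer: $\frac{4210}{71} \approx 59.296$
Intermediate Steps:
$\frac{-78 - 28}{-10 + L{\left(9 \right)}} 42 + 122 = \frac{-78 - 28}{-10 + 9^{2}} \cdot 42 + 122 = - \frac{106}{-10 + 81} \cdot 42 + 122 = - \frac{106}{71} \cdot 42 + 122 = \left(-106\right) \frac{1}{71} \cdot 42 + 122 = \left(- \frac{106}{71}\right) 42 + 122 = - \frac{4452}{71} + 122 = \frac{4210}{71}$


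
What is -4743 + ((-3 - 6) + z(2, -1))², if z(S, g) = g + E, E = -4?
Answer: -4547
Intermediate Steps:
z(S, g) = -4 + g (z(S, g) = g - 4 = -4 + g)
-4743 + ((-3 - 6) + z(2, -1))² = -4743 + ((-3 - 6) + (-4 - 1))² = -4743 + (-9 - 5)² = -4743 + (-14)² = -4743 + 196 = -4547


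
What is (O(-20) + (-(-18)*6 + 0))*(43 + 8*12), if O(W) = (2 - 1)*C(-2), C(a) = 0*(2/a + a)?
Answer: 15012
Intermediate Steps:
C(a) = 0 (C(a) = 0*(a + 2/a) = 0)
O(W) = 0 (O(W) = (2 - 1)*0 = 1*0 = 0)
(O(-20) + (-(-18)*6 + 0))*(43 + 8*12) = (0 + (-(-18)*6 + 0))*(43 + 8*12) = (0 + (-9*(-12) + 0))*(43 + 96) = (0 + (108 + 0))*139 = (0 + 108)*139 = 108*139 = 15012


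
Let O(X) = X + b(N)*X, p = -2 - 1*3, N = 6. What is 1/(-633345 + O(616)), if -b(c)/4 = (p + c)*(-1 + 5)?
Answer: -1/642585 ≈ -1.5562e-6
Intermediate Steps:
p = -5 (p = -2 - 3 = -5)
b(c) = 80 - 16*c (b(c) = -4*(-5 + c)*(-1 + 5) = -4*(-5 + c)*4 = -4*(-20 + 4*c) = 80 - 16*c)
O(X) = -15*X (O(X) = X + (80 - 16*6)*X = X + (80 - 96)*X = X - 16*X = -15*X)
1/(-633345 + O(616)) = 1/(-633345 - 15*616) = 1/(-633345 - 9240) = 1/(-642585) = -1/642585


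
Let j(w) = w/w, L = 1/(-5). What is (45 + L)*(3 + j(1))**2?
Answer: 3584/5 ≈ 716.80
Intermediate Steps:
L = -1/5 ≈ -0.20000
j(w) = 1
(45 + L)*(3 + j(1))**2 = (45 - 1/5)*(3 + 1)**2 = (224/5)*4**2 = (224/5)*16 = 3584/5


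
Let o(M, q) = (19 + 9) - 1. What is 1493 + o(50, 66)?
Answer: 1520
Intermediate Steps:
o(M, q) = 27 (o(M, q) = 28 - 1 = 27)
1493 + o(50, 66) = 1493 + 27 = 1520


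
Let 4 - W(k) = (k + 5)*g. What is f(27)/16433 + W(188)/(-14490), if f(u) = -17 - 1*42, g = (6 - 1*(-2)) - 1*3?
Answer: 14937203/238114170 ≈ 0.062731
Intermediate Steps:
g = 5 (g = (6 + 2) - 3 = 8 - 3 = 5)
f(u) = -59 (f(u) = -17 - 42 = -59)
W(k) = -21 - 5*k (W(k) = 4 - (k + 5)*5 = 4 - (5 + k)*5 = 4 - (25 + 5*k) = 4 + (-25 - 5*k) = -21 - 5*k)
f(27)/16433 + W(188)/(-14490) = -59/16433 + (-21 - 5*188)/(-14490) = -59*1/16433 + (-21 - 940)*(-1/14490) = -59/16433 - 961*(-1/14490) = -59/16433 + 961/14490 = 14937203/238114170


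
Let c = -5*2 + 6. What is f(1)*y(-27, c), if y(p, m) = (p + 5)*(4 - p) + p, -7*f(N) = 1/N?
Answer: 709/7 ≈ 101.29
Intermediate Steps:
f(N) = -1/(7*N)
c = -4 (c = -10 + 6 = -4)
y(p, m) = p + (4 - p)*(5 + p) (y(p, m) = (5 + p)*(4 - p) + p = (4 - p)*(5 + p) + p = p + (4 - p)*(5 + p))
f(1)*y(-27, c) = (-⅐/1)*(20 - 1*(-27)²) = (-⅐*1)*(20 - 1*729) = -(20 - 729)/7 = -⅐*(-709) = 709/7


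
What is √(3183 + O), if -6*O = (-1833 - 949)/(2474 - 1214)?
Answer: √1263478755/630 ≈ 56.421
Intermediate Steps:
O = 1391/3780 (O = -(-1833 - 949)/(6*(2474 - 1214)) = -(-1391)/(3*1260) = -⅙*(-1391/630) = 1391/3780 ≈ 0.36799)
√(3183 + O) = √(3183 + 1391/3780) = √(12033131/3780) = √1263478755/630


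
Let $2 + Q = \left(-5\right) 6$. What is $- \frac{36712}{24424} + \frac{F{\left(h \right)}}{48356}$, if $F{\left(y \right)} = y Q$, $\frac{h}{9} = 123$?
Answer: $- \frac{82513789}{36907717} \approx -2.2357$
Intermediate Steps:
$h = 1107$ ($h = 9 \cdot 123 = 1107$)
$Q = -32$ ($Q = -2 - 30 = -32$)
$F{\left(y \right)} = - 32 y$ ($F{\left(y \right)} = y \left(-32\right) = - 32 y$)
$- \frac{36712}{24424} + \frac{F{\left(h \right)}}{48356} = - \frac{36712}{24424} + \frac{\left(-32\right) 1107}{48356} = \left(-36712\right) \frac{1}{24424} - \frac{8856}{12089} = - \frac{4589}{3053} - \frac{8856}{12089} = - \frac{82513789}{36907717}$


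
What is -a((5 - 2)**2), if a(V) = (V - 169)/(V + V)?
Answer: 80/9 ≈ 8.8889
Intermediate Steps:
a(V) = (-169 + V)/(2*V) (a(V) = (-169 + V)/((2*V)) = (-169 + V)*(1/(2*V)) = (-169 + V)/(2*V))
-a((5 - 2)**2) = -(-169 + (5 - 2)**2)/(2*((5 - 2)**2)) = -(-169 + 3**2)/(2*(3**2)) = -(-169 + 9)/(2*9) = -(-160)/(2*9) = -1*(-80/9) = 80/9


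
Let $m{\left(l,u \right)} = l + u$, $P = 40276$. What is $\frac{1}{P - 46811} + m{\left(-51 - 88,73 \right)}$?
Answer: $- \frac{431311}{6535} \approx -66.0$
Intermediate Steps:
$\frac{1}{P - 46811} + m{\left(-51 - 88,73 \right)} = \frac{1}{40276 - 46811} + \left(\left(-51 - 88\right) + 73\right) = \frac{1}{-6535} + \left(-139 + 73\right) = - \frac{1}{6535} - 66 = - \frac{431311}{6535}$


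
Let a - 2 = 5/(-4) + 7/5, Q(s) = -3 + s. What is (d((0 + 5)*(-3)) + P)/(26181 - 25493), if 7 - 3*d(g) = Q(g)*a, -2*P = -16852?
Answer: 253237/20640 ≈ 12.269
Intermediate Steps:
P = 8426 (P = -½*(-16852) = 8426)
a = 43/20 (a = 2 + (5/(-4) + 7/5) = 2 + (5*(-¼) + 7*(⅕)) = 2 + (-5/4 + 7/5) = 2 + 3/20 = 43/20 ≈ 2.1500)
d(g) = 269/60 - 43*g/60 (d(g) = 7/3 - (-3 + g)*43/(3*20) = 7/3 - (-129/20 + 43*g/20)/3 = 7/3 + (43/20 - 43*g/60) = 269/60 - 43*g/60)
(d((0 + 5)*(-3)) + P)/(26181 - 25493) = ((269/60 - 43*(0 + 5)*(-3)/60) + 8426)/(26181 - 25493) = ((269/60 - 43*(-3)/12) + 8426)/688 = ((269/60 - 43/60*(-15)) + 8426)*(1/688) = ((269/60 + 43/4) + 8426)*(1/688) = (457/30 + 8426)*(1/688) = (253237/30)*(1/688) = 253237/20640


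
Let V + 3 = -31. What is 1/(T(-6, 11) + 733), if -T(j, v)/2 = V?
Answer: 1/801 ≈ 0.0012484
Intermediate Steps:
V = -34 (V = -3 - 31 = -34)
T(j, v) = 68 (T(j, v) = -2*(-34) = 68)
1/(T(-6, 11) + 733) = 1/(68 + 733) = 1/801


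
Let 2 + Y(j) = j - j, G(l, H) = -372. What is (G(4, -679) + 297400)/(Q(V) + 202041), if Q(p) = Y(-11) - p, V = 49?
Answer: 148514/100995 ≈ 1.4705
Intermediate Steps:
Y(j) = -2 (Y(j) = -2 + (j - j) = -2 + 0 = -2)
Q(p) = -2 - p
(G(4, -679) + 297400)/(Q(V) + 202041) = (-372 + 297400)/((-2 - 1*49) + 202041) = 297028/((-2 - 49) + 202041) = 297028/(-51 + 202041) = 297028/201990 = 297028*(1/201990) = 148514/100995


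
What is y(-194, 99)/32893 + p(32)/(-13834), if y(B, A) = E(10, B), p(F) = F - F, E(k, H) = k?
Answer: 10/32893 ≈ 0.00030402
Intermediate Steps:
p(F) = 0
y(B, A) = 10
y(-194, 99)/32893 + p(32)/(-13834) = 10/32893 + 0/(-13834) = 10*(1/32893) + 0*(-1/13834) = 10/32893 + 0 = 10/32893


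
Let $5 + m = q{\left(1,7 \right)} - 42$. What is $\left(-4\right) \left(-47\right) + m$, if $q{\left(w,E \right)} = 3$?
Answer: $144$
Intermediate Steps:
$m = -44$ ($m = -5 + \left(3 - 42\right) = -5 - 39 = -44$)
$\left(-4\right) \left(-47\right) + m = \left(-4\right) \left(-47\right) - 44 = 188 - 44 = 144$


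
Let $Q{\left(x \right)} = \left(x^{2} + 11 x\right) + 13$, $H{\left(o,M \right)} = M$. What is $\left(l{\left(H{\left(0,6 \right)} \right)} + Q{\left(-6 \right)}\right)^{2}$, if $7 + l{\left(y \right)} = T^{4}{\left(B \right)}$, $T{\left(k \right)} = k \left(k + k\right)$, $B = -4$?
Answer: $1099461296704$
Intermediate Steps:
$Q{\left(x \right)} = 13 + x^{2} + 11 x$
$T{\left(k \right)} = 2 k^{2}$ ($T{\left(k \right)} = k 2 k = 2 k^{2}$)
$l{\left(y \right)} = 1048569$ ($l{\left(y \right)} = -7 + \left(2 \left(-4\right)^{2}\right)^{4} = -7 + \left(2 \cdot 16\right)^{4} = -7 + 32^{4} = -7 + 1048576 = 1048569$)
$\left(l{\left(H{\left(0,6 \right)} \right)} + Q{\left(-6 \right)}\right)^{2} = \left(1048569 + \left(13 + \left(-6\right)^{2} + 11 \left(-6\right)\right)\right)^{2} = \left(1048569 + \left(13 + 36 - 66\right)\right)^{2} = \left(1048569 - 17\right)^{2} = 1048552^{2} = 1099461296704$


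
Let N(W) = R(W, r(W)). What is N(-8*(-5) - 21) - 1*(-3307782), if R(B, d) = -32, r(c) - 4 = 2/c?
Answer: 3307750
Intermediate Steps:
r(c) = 4 + 2/c
N(W) = -32
N(-8*(-5) - 21) - 1*(-3307782) = -32 - 1*(-3307782) = -32 + 3307782 = 3307750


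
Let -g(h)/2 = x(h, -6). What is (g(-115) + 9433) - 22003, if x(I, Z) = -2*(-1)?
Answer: -12574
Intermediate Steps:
x(I, Z) = 2
g(h) = -4 (g(h) = -2*2 = -4)
(g(-115) + 9433) - 22003 = (-4 + 9433) - 22003 = 9429 - 22003 = -12574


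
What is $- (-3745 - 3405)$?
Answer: $7150$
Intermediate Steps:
$- (-3745 - 3405) = \left(-1\right) \left(-7150\right) = 7150$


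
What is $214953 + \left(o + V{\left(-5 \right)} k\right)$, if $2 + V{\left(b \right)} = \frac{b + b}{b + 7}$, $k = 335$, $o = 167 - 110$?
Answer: $212665$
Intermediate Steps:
$o = 57$
$V{\left(b \right)} = -2 + \frac{2 b}{7 + b}$ ($V{\left(b \right)} = -2 + \frac{b + b}{b + 7} = -2 + \frac{2 b}{7 + b}$)
$214953 + \left(o + V{\left(-5 \right)} k\right) = 214953 + \left(57 + - \frac{14}{7 - 5} \cdot 335\right) = 214953 + \left(57 + - \frac{14}{2} \cdot 335\right) = 214953 + \left(57 + \left(-14\right) \frac{1}{2} \cdot 335\right) = 214953 + \left(57 - 2345\right) = 214953 - 2288 = 212665$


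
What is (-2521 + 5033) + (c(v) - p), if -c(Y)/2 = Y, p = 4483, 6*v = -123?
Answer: -1930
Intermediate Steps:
v = -41/2 (v = (1/6)*(-123) = -41/2 ≈ -20.500)
c(Y) = -2*Y
(-2521 + 5033) + (c(v) - p) = (-2521 + 5033) + (-2*(-41/2) - 1*4483) = 2512 + (41 - 4483) = 2512 - 4442 = -1930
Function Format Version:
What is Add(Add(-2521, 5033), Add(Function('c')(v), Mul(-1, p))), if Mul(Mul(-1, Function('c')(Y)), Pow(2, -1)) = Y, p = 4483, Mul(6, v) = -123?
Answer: -1930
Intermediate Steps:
v = Rational(-41, 2) (v = Mul(Rational(1, 6), -123) = Rational(-41, 2) ≈ -20.500)
Function('c')(Y) = Mul(-2, Y)
Add(Add(-2521, 5033), Add(Function('c')(v), Mul(-1, p))) = Add(Add(-2521, 5033), Add(Mul(-2, Rational(-41, 2)), Mul(-1, 4483))) = Add(2512, Add(41, -4483)) = Add(2512, -4442) = -1930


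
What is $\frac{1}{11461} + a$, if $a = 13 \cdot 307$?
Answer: $\frac{45740852}{11461} \approx 3991.0$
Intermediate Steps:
$a = 3991$
$\frac{1}{11461} + a = \frac{1}{11461} + 3991 = \frac{45740852}{11461}$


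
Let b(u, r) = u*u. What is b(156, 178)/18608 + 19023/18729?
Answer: 16870186/7260609 ≈ 2.3235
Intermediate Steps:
b(u, r) = u²
b(156, 178)/18608 + 19023/18729 = 156²/18608 + 19023/18729 = 24336*(1/18608) + 19023*(1/18729) = 1521/1163 + 6341/6243 = 16870186/7260609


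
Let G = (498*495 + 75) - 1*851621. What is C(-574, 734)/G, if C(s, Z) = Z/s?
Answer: 367/173645332 ≈ 2.1135e-6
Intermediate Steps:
G = -605036 (G = (246510 + 75) - 851621 = 246585 - 851621 = -605036)
C(-574, 734)/G = (734/(-574))/(-605036) = (734*(-1/574))*(-1/605036) = -367/287*(-1/605036) = 367/173645332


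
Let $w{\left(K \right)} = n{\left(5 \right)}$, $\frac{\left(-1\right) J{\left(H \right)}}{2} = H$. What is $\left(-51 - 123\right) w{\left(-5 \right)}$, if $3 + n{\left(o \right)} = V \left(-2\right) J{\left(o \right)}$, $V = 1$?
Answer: $-2958$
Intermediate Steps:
$J{\left(H \right)} = - 2 H$
$n{\left(o \right)} = -3 + 4 o$ ($n{\left(o \right)} = -3 + 1 \left(-2\right) \left(- 2 o\right) = -3 - 2 \left(- 2 o\right) = -3 + 4 o$)
$w{\left(K \right)} = 17$ ($w{\left(K \right)} = -3 + 4 \cdot 5 = -3 + 20 = 17$)
$\left(-51 - 123\right) w{\left(-5 \right)} = \left(-51 - 123\right) 17 = \left(-174\right) 17 = -2958$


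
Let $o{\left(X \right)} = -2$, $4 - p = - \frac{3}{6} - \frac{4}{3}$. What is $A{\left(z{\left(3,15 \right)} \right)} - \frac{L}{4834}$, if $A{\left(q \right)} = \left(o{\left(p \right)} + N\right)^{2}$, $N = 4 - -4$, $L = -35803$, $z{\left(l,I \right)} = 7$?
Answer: $\frac{209827}{4834} \approx 43.406$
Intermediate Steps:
$p = \frac{35}{6}$ ($p = 4 - \left(- \frac{3}{6} - \frac{4}{3}\right) = 4 - \left(\left(-3\right) \frac{1}{6} - \frac{4}{3}\right) = 4 - \left(- \frac{1}{2} - \frac{4}{3}\right) = 4 - - \frac{11}{6} = 4 + \frac{11}{6} = \frac{35}{6} \approx 5.8333$)
$N = 8$ ($N = 4 + 4 = 8$)
$A{\left(q \right)} = 36$ ($A{\left(q \right)} = \left(-2 + 8\right)^{2} = 6^{2} = 36$)
$A{\left(z{\left(3,15 \right)} \right)} - \frac{L}{4834} = 36 - - \frac{35803}{4834} = 36 + \frac{35803}{4834} = \frac{209827}{4834}$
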